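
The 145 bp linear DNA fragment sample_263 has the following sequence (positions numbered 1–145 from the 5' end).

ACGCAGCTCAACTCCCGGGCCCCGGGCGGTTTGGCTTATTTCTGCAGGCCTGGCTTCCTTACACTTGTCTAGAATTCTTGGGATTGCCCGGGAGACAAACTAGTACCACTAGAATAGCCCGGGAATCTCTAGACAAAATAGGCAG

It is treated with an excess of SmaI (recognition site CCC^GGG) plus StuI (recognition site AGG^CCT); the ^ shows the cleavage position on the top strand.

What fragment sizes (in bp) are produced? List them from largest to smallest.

SmaI sites (CCCGGG) start at positions 14, 21, 87, 118.
SmaI cuts after base 3 of each site, so after positions 16, 23, 89, 120.
The StuI site (AGGCCT) starts at position 46.
StuI cuts after base 3 of each site, so after position 48.
Combined cut positions: 16, 23, 48, 89, 120.
Linear molecule, 5 cuts → 6 fragments:
  1–16 → 16 bp
  17–23 → 7 bp
  24–48 → 25 bp
  49–89 → 41 bp
  90–120 → 31 bp
  121–145 → 25 bp
Sorted largest to smallest: 41, 31, 25, 25, 16, 7 bp.

41, 31, 25, 25, 16, 7 bp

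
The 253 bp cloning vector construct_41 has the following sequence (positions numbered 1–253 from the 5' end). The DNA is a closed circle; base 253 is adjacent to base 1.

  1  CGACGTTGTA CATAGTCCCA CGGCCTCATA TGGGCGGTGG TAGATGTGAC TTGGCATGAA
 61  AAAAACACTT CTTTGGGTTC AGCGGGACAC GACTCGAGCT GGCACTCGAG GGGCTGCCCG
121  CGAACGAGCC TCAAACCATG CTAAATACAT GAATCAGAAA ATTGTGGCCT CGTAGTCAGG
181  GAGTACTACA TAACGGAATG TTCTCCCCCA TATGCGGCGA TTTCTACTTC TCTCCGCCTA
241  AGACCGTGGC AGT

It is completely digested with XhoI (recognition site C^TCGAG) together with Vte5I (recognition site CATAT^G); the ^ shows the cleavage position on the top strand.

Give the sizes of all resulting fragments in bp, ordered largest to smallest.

XhoI sites (CTCGAG) start at positions 93, 105.
XhoI cuts after the first base of each site, so after positions 93, 105.
Vte5I sites (CATATG) start at positions 27, 209.
Vte5I cuts after base 5 of each site (before the last base), so after positions 31, 213.
Combined cut positions: 31, 93, 105, 213.
Circular molecule, 4 cuts → 4 fragments:
  32–93 → 62 bp
  94–105 → 12 bp
  106–213 → 108 bp
  214–253 then 1–31 → 40 + 31 = 71 bp
Sorted largest to smallest: 108, 71, 62, 12 bp.

108, 71, 62, 12 bp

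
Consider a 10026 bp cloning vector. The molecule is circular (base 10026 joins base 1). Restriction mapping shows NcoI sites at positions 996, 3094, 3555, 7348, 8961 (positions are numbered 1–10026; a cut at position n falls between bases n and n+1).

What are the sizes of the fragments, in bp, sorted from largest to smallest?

3793, 2098, 2061, 1613, 461 bp

Circular molecule, 5 cuts → 5 fragments:
  3094 − 996 = 2098 bp
  3555 − 3094 = 461 bp
  7348 − 3555 = 3793 bp
  8961 − 7348 = 1613 bp
  wrap: 10026 − 8961 + 996 = 2061 bp
Sorted largest to smallest: 3793, 2098, 2061, 1613, 461 bp.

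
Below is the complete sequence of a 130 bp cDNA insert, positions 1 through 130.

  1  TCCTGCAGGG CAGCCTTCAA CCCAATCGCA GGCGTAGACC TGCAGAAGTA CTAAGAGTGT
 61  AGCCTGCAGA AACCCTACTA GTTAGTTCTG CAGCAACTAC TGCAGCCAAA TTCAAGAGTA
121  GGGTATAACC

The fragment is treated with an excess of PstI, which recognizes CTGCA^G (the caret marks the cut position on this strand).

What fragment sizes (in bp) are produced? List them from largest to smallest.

37, 26, 24, 24, 12, 7 bp

PstI sites (CTGCAG) start at positions 3, 40, 64, 88, 100.
PstI cuts after base 5 of each site (before the last base), so after positions 7, 44, 68, 92, 104.
Linear molecule, 5 cuts → 6 fragments:
  1–7 → 7 bp
  8–44 → 37 bp
  45–68 → 24 bp
  69–92 → 24 bp
  93–104 → 12 bp
  105–130 → 26 bp
Sorted largest to smallest: 37, 26, 24, 24, 12, 7 bp.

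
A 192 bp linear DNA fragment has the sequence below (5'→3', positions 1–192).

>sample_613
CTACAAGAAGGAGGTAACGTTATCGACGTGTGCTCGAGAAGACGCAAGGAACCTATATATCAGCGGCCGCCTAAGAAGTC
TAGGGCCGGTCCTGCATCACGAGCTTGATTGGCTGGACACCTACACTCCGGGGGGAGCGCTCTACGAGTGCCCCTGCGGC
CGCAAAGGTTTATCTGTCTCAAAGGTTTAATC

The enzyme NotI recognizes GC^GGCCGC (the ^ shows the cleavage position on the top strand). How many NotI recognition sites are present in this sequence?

2

GCGGCCGC occurs starting at positions 63, 156.
NotI cuts at 2 sites.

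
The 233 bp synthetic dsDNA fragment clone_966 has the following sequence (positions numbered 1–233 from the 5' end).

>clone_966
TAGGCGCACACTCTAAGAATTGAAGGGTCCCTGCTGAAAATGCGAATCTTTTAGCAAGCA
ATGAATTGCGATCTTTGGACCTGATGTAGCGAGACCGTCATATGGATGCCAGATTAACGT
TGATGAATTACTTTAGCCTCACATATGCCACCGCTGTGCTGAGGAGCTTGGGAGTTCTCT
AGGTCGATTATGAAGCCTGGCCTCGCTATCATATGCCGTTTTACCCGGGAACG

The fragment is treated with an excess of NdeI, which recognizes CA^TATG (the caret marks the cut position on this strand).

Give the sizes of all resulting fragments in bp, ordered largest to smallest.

100, 68, 43, 22 bp

NdeI sites (CATATG) start at positions 99, 142, 210.
NdeI cuts after base 2 of each site, so after positions 100, 143, 211.
Linear molecule, 3 cuts → 4 fragments:
  1–100 → 100 bp
  101–143 → 43 bp
  144–211 → 68 bp
  212–233 → 22 bp
Sorted largest to smallest: 100, 68, 43, 22 bp.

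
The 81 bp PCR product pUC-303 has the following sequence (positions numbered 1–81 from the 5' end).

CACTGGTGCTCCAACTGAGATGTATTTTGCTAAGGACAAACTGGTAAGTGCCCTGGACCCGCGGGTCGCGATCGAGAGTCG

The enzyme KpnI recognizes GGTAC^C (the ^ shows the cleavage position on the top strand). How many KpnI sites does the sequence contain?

No occurrence of GGTACC is present in the sequence.
KpnI does not cut: 0 sites.

0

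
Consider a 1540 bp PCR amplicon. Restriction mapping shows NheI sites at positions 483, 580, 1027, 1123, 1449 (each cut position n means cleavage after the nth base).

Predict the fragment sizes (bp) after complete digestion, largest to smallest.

483, 447, 326, 97, 96, 91 bp

Linear molecule, 5 cuts → 6 fragments:
  483 − 0 = 483 bp
  580 − 483 = 97 bp
  1027 − 580 = 447 bp
  1123 − 1027 = 96 bp
  1449 − 1123 = 326 bp
  1540 − 1449 = 91 bp
Sorted largest to smallest: 483, 447, 326, 97, 96, 91 bp.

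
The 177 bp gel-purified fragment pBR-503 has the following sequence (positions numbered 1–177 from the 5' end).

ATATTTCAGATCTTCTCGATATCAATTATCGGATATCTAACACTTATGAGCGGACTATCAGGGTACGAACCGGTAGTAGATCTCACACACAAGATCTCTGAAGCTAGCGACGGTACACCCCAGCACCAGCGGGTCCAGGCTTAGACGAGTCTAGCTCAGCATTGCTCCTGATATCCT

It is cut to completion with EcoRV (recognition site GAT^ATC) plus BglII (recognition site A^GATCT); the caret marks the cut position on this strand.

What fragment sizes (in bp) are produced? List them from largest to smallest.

EcoRV sites (GATATC) start at positions 18, 32, 170.
EcoRV cuts after base 3 of each site, so after positions 20, 34, 172.
BglII sites (AGATCT) start at positions 8, 78, 92.
BglII cuts after the first base of each site, so after positions 8, 78, 92.
Combined cut positions: 8, 20, 34, 78, 92, 172.
Linear molecule, 6 cuts → 7 fragments:
  1–8 → 8 bp
  9–20 → 12 bp
  21–34 → 14 bp
  35–78 → 44 bp
  79–92 → 14 bp
  93–172 → 80 bp
  173–177 → 5 bp
Sorted largest to smallest: 80, 44, 14, 14, 12, 8, 5 bp.

80, 44, 14, 14, 12, 8, 5 bp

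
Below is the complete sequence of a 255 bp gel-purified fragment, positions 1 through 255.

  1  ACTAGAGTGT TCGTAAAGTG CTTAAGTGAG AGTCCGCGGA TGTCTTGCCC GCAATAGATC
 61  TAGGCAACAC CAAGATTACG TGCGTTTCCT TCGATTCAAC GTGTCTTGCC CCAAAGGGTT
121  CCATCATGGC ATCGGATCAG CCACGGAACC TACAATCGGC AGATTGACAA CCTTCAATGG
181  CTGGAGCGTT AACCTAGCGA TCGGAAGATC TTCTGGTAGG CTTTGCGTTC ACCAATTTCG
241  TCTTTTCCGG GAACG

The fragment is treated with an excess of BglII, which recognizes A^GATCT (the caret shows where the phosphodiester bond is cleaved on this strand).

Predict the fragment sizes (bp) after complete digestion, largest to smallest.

150, 56, 49 bp

BglII sites (AGATCT) start at positions 56, 206.
BglII cuts after the first base of each site, so after positions 56, 206.
Linear molecule, 2 cuts → 3 fragments:
  1–56 → 56 bp
  57–206 → 150 bp
  207–255 → 49 bp
Sorted largest to smallest: 150, 56, 49 bp.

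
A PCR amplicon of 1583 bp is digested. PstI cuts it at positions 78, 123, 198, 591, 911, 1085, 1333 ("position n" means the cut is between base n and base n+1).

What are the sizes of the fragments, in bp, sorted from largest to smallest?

Linear molecule, 7 cuts → 8 fragments:
  78 − 0 = 78 bp
  123 − 78 = 45 bp
  198 − 123 = 75 bp
  591 − 198 = 393 bp
  911 − 591 = 320 bp
  1085 − 911 = 174 bp
  1333 − 1085 = 248 bp
  1583 − 1333 = 250 bp
Sorted largest to smallest: 393, 320, 250, 248, 174, 78, 75, 45 bp.

393, 320, 250, 248, 174, 78, 75, 45 bp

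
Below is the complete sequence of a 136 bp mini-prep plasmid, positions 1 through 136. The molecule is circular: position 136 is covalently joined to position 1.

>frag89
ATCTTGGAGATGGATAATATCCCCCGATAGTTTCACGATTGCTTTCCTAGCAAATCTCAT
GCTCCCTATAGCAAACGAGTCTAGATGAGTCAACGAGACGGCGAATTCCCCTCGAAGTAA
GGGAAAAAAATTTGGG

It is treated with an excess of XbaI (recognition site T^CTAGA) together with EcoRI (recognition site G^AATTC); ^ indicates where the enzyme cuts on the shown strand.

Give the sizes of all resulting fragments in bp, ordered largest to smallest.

113, 23 bp

The XbaI site (TCTAGA) starts at position 80.
XbaI cuts after the first base of each site, so after position 80.
The EcoRI site (GAATTC) starts at position 103.
EcoRI cuts after the first base of each site, so after position 103.
Combined cut positions: 80, 103.
Circular molecule, 2 cuts → 2 fragments:
  81–103 → 23 bp
  104–136 then 1–80 → 33 + 80 = 113 bp
Sorted largest to smallest: 113, 23 bp.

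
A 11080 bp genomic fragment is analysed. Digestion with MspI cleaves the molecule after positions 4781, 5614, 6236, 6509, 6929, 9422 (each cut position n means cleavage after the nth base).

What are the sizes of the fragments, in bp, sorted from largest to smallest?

Linear molecule, 6 cuts → 7 fragments:
  4781 − 0 = 4781 bp
  5614 − 4781 = 833 bp
  6236 − 5614 = 622 bp
  6509 − 6236 = 273 bp
  6929 − 6509 = 420 bp
  9422 − 6929 = 2493 bp
  11080 − 9422 = 1658 bp
Sorted largest to smallest: 4781, 2493, 1658, 833, 622, 420, 273 bp.

4781, 2493, 1658, 833, 622, 420, 273 bp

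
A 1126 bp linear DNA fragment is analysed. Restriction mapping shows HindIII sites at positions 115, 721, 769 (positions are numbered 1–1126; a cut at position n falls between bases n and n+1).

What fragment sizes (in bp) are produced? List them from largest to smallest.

606, 357, 115, 48 bp

Linear molecule, 3 cuts → 4 fragments:
  115 − 0 = 115 bp
  721 − 115 = 606 bp
  769 − 721 = 48 bp
  1126 − 769 = 357 bp
Sorted largest to smallest: 606, 357, 115, 48 bp.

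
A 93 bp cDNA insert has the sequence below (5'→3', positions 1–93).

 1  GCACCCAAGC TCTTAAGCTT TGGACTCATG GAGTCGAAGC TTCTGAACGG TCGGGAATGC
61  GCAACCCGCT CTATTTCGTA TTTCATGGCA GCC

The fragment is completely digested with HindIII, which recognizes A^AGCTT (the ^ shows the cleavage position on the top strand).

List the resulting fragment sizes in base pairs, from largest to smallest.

HindIII sites (AAGCTT) start at positions 15, 37.
HindIII cuts after the first base of each site, so after positions 15, 37.
Linear molecule, 2 cuts → 3 fragments:
  1–15 → 15 bp
  16–37 → 22 bp
  38–93 → 56 bp
Sorted largest to smallest: 56, 22, 15 bp.

56, 22, 15 bp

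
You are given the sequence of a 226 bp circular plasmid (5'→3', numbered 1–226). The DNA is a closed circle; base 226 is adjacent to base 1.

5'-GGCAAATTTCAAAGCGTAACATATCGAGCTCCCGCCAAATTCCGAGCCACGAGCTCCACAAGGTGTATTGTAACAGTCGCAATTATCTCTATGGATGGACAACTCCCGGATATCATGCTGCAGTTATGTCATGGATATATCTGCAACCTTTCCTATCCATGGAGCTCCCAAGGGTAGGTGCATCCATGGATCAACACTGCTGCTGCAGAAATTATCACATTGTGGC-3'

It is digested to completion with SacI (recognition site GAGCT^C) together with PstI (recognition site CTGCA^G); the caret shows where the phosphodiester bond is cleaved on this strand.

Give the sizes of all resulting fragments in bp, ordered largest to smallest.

SacI sites (GAGCTC) start at positions 26, 51, 162.
SacI cuts after base 5 of each site (before the last base), so after positions 30, 55, 166.
PstI sites (CTGCAG) start at positions 118, 203.
PstI cuts after base 5 of each site (before the last base), so after positions 122, 207.
Combined cut positions: 30, 55, 122, 166, 207.
Circular molecule, 5 cuts → 5 fragments:
  31–55 → 25 bp
  56–122 → 67 bp
  123–166 → 44 bp
  167–207 → 41 bp
  208–226 then 1–30 → 19 + 30 = 49 bp
Sorted largest to smallest: 67, 49, 44, 41, 25 bp.

67, 49, 44, 41, 25 bp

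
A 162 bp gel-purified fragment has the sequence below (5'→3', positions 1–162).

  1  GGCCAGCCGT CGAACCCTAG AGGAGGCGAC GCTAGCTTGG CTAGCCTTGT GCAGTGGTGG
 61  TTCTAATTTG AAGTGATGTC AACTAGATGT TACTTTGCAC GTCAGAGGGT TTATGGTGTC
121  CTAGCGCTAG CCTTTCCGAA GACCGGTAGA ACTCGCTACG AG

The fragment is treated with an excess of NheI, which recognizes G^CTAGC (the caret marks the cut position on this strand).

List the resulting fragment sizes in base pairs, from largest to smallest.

NheI sites (GCTAGC) start at positions 31, 40, 126.
NheI cuts after the first base of each site, so after positions 31, 40, 126.
Linear molecule, 3 cuts → 4 fragments:
  1–31 → 31 bp
  32–40 → 9 bp
  41–126 → 86 bp
  127–162 → 36 bp
Sorted largest to smallest: 86, 36, 31, 9 bp.

86, 36, 31, 9 bp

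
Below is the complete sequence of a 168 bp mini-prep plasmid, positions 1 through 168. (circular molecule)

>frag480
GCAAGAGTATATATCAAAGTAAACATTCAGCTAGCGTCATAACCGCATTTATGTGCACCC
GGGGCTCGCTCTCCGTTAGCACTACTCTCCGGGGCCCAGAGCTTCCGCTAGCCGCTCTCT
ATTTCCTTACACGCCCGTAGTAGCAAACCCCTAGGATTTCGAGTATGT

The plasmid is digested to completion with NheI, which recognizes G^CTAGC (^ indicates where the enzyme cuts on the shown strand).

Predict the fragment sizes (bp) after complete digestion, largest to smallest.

NheI sites (GCTAGC) start at positions 30, 107.
NheI cuts after the first base of each site, so after positions 30, 107.
Circular molecule, 2 cuts → 2 fragments:
  31–107 → 77 bp
  108–168 then 1–30 → 61 + 30 = 91 bp
Sorted largest to smallest: 91, 77 bp.

91, 77 bp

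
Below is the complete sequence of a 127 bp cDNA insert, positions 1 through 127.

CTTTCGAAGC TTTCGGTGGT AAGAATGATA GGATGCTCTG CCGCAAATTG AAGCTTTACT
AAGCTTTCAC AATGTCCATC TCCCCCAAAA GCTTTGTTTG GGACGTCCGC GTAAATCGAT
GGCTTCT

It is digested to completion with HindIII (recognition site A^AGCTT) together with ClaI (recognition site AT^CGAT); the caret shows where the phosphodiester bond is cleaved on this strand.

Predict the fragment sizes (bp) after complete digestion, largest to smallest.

HindIII sites (AAGCTT) start at positions 7, 51, 61, 89.
HindIII cuts after the first base of each site, so after positions 7, 51, 61, 89.
The ClaI site (ATCGAT) starts at position 115.
ClaI cuts after base 2 of each site, so after position 116.
Combined cut positions: 7, 51, 61, 89, 116.
Linear molecule, 5 cuts → 6 fragments:
  1–7 → 7 bp
  8–51 → 44 bp
  52–61 → 10 bp
  62–89 → 28 bp
  90–116 → 27 bp
  117–127 → 11 bp
Sorted largest to smallest: 44, 28, 27, 11, 10, 7 bp.

44, 28, 27, 11, 10, 7 bp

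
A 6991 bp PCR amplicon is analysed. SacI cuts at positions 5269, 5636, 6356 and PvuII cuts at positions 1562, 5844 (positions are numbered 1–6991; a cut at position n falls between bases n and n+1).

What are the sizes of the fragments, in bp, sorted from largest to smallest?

Combined cut positions (sorted): 1562, 5269, 5636, 5844, 6356.
Linear molecule, 5 cuts → 6 fragments:
  1562 − 0 = 1562 bp
  5269 − 1562 = 3707 bp
  5636 − 5269 = 367 bp
  5844 − 5636 = 208 bp
  6356 − 5844 = 512 bp
  6991 − 6356 = 635 bp
Sorted largest to smallest: 3707, 1562, 635, 512, 367, 208 bp.

3707, 1562, 635, 512, 367, 208 bp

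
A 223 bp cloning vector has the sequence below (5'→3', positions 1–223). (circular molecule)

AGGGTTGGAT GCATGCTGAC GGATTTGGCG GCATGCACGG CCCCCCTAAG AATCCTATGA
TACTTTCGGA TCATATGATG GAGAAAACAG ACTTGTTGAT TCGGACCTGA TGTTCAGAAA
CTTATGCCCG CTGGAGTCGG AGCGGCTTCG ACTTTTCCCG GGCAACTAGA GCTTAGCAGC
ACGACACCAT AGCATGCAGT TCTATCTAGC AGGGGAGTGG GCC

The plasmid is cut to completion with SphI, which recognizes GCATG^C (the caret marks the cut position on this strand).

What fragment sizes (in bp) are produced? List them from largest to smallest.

SphI sites (GCATGC) start at positions 11, 31, 192.
SphI cuts after base 5 of each site (before the last base), so after positions 15, 35, 196.
Circular molecule, 3 cuts → 3 fragments:
  16–35 → 20 bp
  36–196 → 161 bp
  197–223 then 1–15 → 27 + 15 = 42 bp
Sorted largest to smallest: 161, 42, 20 bp.

161, 42, 20 bp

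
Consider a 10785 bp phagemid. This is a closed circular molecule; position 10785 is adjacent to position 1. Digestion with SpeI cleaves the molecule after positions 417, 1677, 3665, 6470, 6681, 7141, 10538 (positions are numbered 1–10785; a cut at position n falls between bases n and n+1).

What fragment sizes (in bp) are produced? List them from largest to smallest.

Circular molecule, 7 cuts → 7 fragments:
  1677 − 417 = 1260 bp
  3665 − 1677 = 1988 bp
  6470 − 3665 = 2805 bp
  6681 − 6470 = 211 bp
  7141 − 6681 = 460 bp
  10538 − 7141 = 3397 bp
  wrap: 10785 − 10538 + 417 = 664 bp
Sorted largest to smallest: 3397, 2805, 1988, 1260, 664, 460, 211 bp.

3397, 2805, 1988, 1260, 664, 460, 211 bp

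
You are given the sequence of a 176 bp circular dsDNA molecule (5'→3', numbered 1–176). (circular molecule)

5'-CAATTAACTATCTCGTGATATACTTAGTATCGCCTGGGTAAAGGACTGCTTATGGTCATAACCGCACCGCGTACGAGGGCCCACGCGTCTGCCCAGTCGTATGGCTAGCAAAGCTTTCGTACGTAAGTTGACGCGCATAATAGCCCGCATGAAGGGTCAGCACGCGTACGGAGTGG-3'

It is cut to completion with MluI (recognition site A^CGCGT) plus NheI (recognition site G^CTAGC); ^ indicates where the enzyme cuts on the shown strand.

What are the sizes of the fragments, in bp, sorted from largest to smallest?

97, 58, 21 bp

MluI sites (ACGCGT) start at positions 83, 162.
MluI cuts after the first base of each site, so after positions 83, 162.
The NheI site (GCTAGC) starts at position 104.
NheI cuts after the first base of each site, so after position 104.
Combined cut positions: 83, 104, 162.
Circular molecule, 3 cuts → 3 fragments:
  84–104 → 21 bp
  105–162 → 58 bp
  163–176 then 1–83 → 14 + 83 = 97 bp
Sorted largest to smallest: 97, 58, 21 bp.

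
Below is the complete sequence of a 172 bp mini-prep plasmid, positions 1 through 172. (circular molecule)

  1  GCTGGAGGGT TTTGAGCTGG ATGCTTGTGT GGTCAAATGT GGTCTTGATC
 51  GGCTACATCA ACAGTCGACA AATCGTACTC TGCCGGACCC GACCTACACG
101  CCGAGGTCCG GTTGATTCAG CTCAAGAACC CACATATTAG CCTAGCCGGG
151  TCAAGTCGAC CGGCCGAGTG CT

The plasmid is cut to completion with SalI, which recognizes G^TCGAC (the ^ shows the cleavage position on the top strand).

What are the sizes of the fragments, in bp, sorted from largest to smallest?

91, 81 bp

SalI sites (GTCGAC) start at positions 64, 155.
SalI cuts after the first base of each site, so after positions 64, 155.
Circular molecule, 2 cuts → 2 fragments:
  65–155 → 91 bp
  156–172 then 1–64 → 17 + 64 = 81 bp
Sorted largest to smallest: 91, 81 bp.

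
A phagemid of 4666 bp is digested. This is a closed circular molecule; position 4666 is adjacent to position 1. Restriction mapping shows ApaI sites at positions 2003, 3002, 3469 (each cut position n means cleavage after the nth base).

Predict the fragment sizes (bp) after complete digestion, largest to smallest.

3200, 999, 467 bp

Circular molecule, 3 cuts → 3 fragments:
  3002 − 2003 = 999 bp
  3469 − 3002 = 467 bp
  wrap: 4666 − 3469 + 2003 = 3200 bp
Sorted largest to smallest: 3200, 999, 467 bp.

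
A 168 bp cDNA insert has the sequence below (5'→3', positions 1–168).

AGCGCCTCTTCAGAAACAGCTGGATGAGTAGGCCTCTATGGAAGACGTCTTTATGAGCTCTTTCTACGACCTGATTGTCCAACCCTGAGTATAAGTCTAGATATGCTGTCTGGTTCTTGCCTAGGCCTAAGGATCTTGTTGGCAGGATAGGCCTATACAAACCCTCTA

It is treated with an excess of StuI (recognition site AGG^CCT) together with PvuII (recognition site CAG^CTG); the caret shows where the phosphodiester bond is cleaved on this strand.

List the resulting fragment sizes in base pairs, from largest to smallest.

StuI sites (AGGCCT) start at positions 30, 123, 149.
StuI cuts after base 3 of each site, so after positions 32, 125, 151.
The PvuII site (CAGCTG) starts at position 17.
PvuII cuts after base 3 of each site, so after position 19.
Combined cut positions: 19, 32, 125, 151.
Linear molecule, 4 cuts → 5 fragments:
  1–19 → 19 bp
  20–32 → 13 bp
  33–125 → 93 bp
  126–151 → 26 bp
  152–168 → 17 bp
Sorted largest to smallest: 93, 26, 19, 17, 13 bp.

93, 26, 19, 17, 13 bp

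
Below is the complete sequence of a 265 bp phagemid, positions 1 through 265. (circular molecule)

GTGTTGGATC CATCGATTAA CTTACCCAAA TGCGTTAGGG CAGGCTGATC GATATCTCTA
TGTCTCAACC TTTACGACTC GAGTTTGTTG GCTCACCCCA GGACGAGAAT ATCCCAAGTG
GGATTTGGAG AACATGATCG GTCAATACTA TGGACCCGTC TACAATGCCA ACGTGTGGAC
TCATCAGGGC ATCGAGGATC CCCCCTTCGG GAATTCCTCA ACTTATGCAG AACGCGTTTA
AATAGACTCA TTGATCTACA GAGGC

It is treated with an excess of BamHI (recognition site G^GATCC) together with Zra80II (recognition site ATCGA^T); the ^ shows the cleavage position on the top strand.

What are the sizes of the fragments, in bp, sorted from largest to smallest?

BamHI sites (GGATCC) start at positions 6, 196.
BamHI cuts after the first base of each site, so after positions 6, 196.
Zra80II sites (ATCGAT) start at positions 12, 48.
Zra80II cuts after base 5 of each site (before the last base), so after positions 16, 52.
Combined cut positions: 6, 16, 52, 196.
Circular molecule, 4 cuts → 4 fragments:
  7–16 → 10 bp
  17–52 → 36 bp
  53–196 → 144 bp
  197–265 then 1–6 → 69 + 6 = 75 bp
Sorted largest to smallest: 144, 75, 36, 10 bp.

144, 75, 36, 10 bp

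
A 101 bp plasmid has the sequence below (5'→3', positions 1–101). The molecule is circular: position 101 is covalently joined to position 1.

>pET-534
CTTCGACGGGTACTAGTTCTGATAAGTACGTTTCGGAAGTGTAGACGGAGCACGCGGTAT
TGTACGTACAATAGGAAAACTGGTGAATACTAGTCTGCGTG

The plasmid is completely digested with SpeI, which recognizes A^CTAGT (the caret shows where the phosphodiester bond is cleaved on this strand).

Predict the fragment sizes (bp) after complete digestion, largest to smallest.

77, 24 bp

SpeI sites (ACTAGT) start at positions 12, 89.
SpeI cuts after the first base of each site, so after positions 12, 89.
Circular molecule, 2 cuts → 2 fragments:
  13–89 → 77 bp
  90–101 then 1–12 → 12 + 12 = 24 bp
Sorted largest to smallest: 77, 24 bp.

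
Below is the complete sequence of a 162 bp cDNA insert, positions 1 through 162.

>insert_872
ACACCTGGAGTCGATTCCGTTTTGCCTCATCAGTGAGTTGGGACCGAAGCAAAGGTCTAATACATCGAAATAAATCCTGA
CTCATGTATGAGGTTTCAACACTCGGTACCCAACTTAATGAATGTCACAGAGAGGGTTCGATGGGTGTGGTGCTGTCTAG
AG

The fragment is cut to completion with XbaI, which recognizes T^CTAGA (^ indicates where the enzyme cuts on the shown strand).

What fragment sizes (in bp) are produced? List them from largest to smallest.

The XbaI site (TCTAGA) starts at position 156.
XbaI cuts after the first base of each site, so after position 156.
Linear molecule, 1 cut → 2 fragments:
  1–156 → 156 bp
  157–162 → 6 bp
Sorted largest to smallest: 156, 6 bp.

156, 6 bp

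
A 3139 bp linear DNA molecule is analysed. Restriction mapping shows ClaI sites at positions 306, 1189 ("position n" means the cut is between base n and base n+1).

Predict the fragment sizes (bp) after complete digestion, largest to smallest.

Linear molecule, 2 cuts → 3 fragments:
  306 − 0 = 306 bp
  1189 − 306 = 883 bp
  3139 − 1189 = 1950 bp
Sorted largest to smallest: 1950, 883, 306 bp.

1950, 883, 306 bp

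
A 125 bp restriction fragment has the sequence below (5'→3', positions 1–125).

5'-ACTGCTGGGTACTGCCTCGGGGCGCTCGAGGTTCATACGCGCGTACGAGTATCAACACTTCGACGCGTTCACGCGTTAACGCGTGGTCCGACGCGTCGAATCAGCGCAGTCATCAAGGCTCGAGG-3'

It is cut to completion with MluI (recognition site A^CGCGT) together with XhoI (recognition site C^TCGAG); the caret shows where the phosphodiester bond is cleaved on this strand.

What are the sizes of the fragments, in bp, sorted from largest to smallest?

38, 28, 25, 12, 8, 8, 6 bp

MluI sites (ACGCGT) start at positions 63, 71, 79, 91.
MluI cuts after the first base of each site, so after positions 63, 71, 79, 91.
XhoI sites (CTCGAG) start at positions 25, 119.
XhoI cuts after the first base of each site, so after positions 25, 119.
Combined cut positions: 25, 63, 71, 79, 91, 119.
Linear molecule, 6 cuts → 7 fragments:
  1–25 → 25 bp
  26–63 → 38 bp
  64–71 → 8 bp
  72–79 → 8 bp
  80–91 → 12 bp
  92–119 → 28 bp
  120–125 → 6 bp
Sorted largest to smallest: 38, 28, 25, 12, 8, 8, 6 bp.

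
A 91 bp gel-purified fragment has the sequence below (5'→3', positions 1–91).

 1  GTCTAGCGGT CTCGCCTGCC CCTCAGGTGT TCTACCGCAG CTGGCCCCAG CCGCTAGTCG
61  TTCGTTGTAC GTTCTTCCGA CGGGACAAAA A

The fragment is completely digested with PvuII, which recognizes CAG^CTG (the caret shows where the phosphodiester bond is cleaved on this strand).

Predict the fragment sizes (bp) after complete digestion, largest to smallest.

51, 40 bp

The PvuII site (CAGCTG) starts at position 38.
PvuII cuts after base 3 of each site, so after position 40.
Linear molecule, 1 cut → 2 fragments:
  1–40 → 40 bp
  41–91 → 51 bp
Sorted largest to smallest: 51, 40 bp.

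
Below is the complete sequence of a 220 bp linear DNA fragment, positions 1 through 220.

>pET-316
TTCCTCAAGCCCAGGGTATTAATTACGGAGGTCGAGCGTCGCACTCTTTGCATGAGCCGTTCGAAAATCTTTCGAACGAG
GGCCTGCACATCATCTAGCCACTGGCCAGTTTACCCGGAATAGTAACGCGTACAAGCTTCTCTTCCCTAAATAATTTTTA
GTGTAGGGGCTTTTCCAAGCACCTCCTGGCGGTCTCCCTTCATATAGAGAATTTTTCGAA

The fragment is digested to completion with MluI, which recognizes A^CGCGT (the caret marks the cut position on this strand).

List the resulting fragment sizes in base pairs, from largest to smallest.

The MluI site (ACGCGT) starts at position 126.
MluI cuts after the first base of each site, so after position 126.
Linear molecule, 1 cut → 2 fragments:
  1–126 → 126 bp
  127–220 → 94 bp
Sorted largest to smallest: 126, 94 bp.

126, 94 bp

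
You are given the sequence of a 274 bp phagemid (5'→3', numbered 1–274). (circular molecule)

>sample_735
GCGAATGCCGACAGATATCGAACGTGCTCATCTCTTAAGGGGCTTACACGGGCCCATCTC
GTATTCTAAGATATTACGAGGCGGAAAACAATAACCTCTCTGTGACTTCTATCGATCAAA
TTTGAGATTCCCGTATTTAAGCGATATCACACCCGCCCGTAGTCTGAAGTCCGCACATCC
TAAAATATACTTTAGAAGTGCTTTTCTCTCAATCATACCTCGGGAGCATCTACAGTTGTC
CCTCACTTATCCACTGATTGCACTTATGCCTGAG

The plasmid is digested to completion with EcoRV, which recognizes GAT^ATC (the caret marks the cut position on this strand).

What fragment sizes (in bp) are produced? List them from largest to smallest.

145, 129 bp

EcoRV sites (GATATC) start at positions 14, 143.
EcoRV cuts after base 3 of each site, so after positions 16, 145.
Circular molecule, 2 cuts → 2 fragments:
  17–145 → 129 bp
  146–274 then 1–16 → 129 + 16 = 145 bp
Sorted largest to smallest: 145, 129 bp.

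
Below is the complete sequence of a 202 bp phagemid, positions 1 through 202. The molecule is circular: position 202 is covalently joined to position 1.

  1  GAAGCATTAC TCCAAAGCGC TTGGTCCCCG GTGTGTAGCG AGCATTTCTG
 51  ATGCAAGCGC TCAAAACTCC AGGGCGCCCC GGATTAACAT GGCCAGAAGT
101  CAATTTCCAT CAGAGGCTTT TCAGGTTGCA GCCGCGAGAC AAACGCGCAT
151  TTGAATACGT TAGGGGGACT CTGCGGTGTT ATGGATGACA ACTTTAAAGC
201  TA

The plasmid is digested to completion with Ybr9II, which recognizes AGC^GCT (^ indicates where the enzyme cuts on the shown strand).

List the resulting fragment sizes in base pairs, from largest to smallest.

162, 40 bp

Ybr9II sites (AGCGCT) start at positions 16, 56.
Ybr9II cuts after base 3 of each site, so after positions 18, 58.
Circular molecule, 2 cuts → 2 fragments:
  19–58 → 40 bp
  59–202 then 1–18 → 144 + 18 = 162 bp
Sorted largest to smallest: 162, 40 bp.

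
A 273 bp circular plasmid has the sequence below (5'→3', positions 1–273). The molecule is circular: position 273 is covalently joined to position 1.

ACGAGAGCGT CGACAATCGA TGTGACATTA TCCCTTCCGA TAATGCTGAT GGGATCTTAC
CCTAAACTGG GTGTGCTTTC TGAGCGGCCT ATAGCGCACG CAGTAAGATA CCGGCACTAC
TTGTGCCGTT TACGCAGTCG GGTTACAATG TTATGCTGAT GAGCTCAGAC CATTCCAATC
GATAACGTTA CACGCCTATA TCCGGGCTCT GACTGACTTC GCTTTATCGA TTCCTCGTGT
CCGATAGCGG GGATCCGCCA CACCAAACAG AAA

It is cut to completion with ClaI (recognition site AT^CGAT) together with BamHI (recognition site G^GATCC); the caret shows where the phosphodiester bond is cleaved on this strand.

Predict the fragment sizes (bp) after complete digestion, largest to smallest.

162, 48, 39, 24 bp

ClaI sites (ATCGAT) start at positions 16, 178, 226.
ClaI cuts after base 2 of each site, so after positions 17, 179, 227.
The BamHI site (GGATCC) starts at position 251.
BamHI cuts after the first base of each site, so after position 251.
Combined cut positions: 17, 179, 227, 251.
Circular molecule, 4 cuts → 4 fragments:
  18–179 → 162 bp
  180–227 → 48 bp
  228–251 → 24 bp
  252–273 then 1–17 → 22 + 17 = 39 bp
Sorted largest to smallest: 162, 48, 39, 24 bp.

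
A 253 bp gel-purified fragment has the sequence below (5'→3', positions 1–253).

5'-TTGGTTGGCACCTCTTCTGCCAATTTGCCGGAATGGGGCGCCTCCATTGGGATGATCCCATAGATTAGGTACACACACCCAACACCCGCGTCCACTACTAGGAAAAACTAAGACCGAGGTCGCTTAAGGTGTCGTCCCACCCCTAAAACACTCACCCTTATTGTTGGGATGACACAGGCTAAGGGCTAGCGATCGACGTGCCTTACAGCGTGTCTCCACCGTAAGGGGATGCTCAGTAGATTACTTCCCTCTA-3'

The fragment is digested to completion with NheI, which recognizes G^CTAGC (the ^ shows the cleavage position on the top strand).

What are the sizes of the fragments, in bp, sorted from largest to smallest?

The NheI site (GCTAGC) starts at position 185.
NheI cuts after the first base of each site, so after position 185.
Linear molecule, 1 cut → 2 fragments:
  1–185 → 185 bp
  186–253 → 68 bp
Sorted largest to smallest: 185, 68 bp.

185, 68 bp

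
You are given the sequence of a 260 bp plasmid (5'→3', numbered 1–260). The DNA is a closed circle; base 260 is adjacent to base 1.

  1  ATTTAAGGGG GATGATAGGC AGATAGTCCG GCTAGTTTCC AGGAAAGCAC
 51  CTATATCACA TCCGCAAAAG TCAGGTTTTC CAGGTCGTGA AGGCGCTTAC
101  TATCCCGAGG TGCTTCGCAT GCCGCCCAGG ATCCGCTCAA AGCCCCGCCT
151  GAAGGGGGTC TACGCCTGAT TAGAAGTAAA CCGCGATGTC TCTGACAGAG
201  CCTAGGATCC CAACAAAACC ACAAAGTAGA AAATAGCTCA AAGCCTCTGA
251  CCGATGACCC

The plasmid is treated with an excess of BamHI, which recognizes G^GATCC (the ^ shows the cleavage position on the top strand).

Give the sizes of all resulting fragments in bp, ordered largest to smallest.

BamHI sites (GGATCC) start at positions 129, 205.
BamHI cuts after the first base of each site, so after positions 129, 205.
Circular molecule, 2 cuts → 2 fragments:
  130–205 → 76 bp
  206–260 then 1–129 → 55 + 129 = 184 bp
Sorted largest to smallest: 184, 76 bp.

184, 76 bp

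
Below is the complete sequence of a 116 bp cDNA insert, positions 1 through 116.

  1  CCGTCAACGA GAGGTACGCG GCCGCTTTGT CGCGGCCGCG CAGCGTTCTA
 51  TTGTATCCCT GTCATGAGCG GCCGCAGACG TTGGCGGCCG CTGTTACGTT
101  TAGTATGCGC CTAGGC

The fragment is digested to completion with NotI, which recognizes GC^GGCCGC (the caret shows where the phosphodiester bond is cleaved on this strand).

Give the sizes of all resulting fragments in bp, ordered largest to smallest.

NotI sites (GCGGCCGC) start at positions 18, 32, 68, 84.
NotI cuts after base 2 of each site, so after positions 19, 33, 69, 85.
Linear molecule, 4 cuts → 5 fragments:
  1–19 → 19 bp
  20–33 → 14 bp
  34–69 → 36 bp
  70–85 → 16 bp
  86–116 → 31 bp
Sorted largest to smallest: 36, 31, 19, 16, 14 bp.

36, 31, 19, 16, 14 bp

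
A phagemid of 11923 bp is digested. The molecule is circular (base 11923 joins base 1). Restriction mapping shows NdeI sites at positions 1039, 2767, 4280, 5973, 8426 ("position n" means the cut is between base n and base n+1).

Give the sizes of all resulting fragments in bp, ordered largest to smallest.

4536, 2453, 1728, 1693, 1513 bp

Circular molecule, 5 cuts → 5 fragments:
  2767 − 1039 = 1728 bp
  4280 − 2767 = 1513 bp
  5973 − 4280 = 1693 bp
  8426 − 5973 = 2453 bp
  wrap: 11923 − 8426 + 1039 = 4536 bp
Sorted largest to smallest: 4536, 2453, 1728, 1693, 1513 bp.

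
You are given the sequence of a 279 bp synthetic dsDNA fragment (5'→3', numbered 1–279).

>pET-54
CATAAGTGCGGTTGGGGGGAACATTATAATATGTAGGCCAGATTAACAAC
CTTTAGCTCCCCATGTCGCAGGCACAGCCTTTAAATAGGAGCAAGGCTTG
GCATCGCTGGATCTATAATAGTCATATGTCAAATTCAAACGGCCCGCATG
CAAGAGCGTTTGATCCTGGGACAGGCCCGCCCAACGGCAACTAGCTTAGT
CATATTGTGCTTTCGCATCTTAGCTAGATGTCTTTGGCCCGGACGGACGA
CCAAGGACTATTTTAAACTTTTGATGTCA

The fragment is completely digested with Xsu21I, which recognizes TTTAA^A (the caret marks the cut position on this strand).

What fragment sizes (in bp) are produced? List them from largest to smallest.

Xsu21I sites (TTTAAA) start at positions 80, 262.
Xsu21I cuts after base 5 of each site (before the last base), so after positions 84, 266.
Linear molecule, 2 cuts → 3 fragments:
  1–84 → 84 bp
  85–266 → 182 bp
  267–279 → 13 bp
Sorted largest to smallest: 182, 84, 13 bp.

182, 84, 13 bp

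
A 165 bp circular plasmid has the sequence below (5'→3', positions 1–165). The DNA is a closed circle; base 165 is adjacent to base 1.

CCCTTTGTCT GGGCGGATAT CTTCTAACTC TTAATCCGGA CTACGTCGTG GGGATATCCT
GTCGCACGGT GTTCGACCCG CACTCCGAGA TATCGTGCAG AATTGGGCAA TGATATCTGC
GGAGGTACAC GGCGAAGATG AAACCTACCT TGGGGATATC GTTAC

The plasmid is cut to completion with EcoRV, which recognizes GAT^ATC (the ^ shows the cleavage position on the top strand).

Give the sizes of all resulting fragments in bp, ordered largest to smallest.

EcoRV sites (GATATC) start at positions 16, 53, 89, 112, 155.
EcoRV cuts after base 3 of each site, so after positions 18, 55, 91, 114, 157.
Circular molecule, 5 cuts → 5 fragments:
  19–55 → 37 bp
  56–91 → 36 bp
  92–114 → 23 bp
  115–157 → 43 bp
  158–165 then 1–18 → 8 + 18 = 26 bp
Sorted largest to smallest: 43, 37, 36, 26, 23 bp.

43, 37, 36, 26, 23 bp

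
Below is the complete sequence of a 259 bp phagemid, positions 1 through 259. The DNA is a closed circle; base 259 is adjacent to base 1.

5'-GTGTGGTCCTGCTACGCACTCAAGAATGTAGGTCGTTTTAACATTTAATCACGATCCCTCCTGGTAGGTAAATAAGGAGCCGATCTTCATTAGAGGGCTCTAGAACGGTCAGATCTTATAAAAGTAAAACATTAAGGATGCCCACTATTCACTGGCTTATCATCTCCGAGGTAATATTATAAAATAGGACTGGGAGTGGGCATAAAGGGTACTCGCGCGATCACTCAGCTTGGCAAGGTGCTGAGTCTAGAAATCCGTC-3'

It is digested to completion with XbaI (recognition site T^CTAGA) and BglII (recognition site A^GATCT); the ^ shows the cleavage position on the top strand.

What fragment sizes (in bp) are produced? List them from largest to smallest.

135, 112, 12 bp

XbaI sites (TCTAGA) start at positions 99, 246.
XbaI cuts after the first base of each site, so after positions 99, 246.
The BglII site (AGATCT) starts at position 111.
BglII cuts after the first base of each site, so after position 111.
Combined cut positions: 99, 111, 246.
Circular molecule, 3 cuts → 3 fragments:
  100–111 → 12 bp
  112–246 → 135 bp
  247–259 then 1–99 → 13 + 99 = 112 bp
Sorted largest to smallest: 135, 112, 12 bp.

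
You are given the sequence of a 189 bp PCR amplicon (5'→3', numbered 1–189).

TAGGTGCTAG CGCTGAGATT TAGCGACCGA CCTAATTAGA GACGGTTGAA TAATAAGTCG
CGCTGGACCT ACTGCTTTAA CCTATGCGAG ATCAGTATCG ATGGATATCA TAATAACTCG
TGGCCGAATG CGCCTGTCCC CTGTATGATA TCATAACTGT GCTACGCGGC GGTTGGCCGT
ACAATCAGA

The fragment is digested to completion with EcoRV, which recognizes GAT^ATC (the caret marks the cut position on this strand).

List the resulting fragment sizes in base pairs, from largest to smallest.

106, 43, 40 bp

EcoRV sites (GATATC) start at positions 104, 147.
EcoRV cuts after base 3 of each site, so after positions 106, 149.
Linear molecule, 2 cuts → 3 fragments:
  1–106 → 106 bp
  107–149 → 43 bp
  150–189 → 40 bp
Sorted largest to smallest: 106, 43, 40 bp.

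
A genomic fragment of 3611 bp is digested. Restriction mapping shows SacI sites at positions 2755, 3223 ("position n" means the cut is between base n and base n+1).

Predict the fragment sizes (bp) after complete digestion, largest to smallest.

2755, 468, 388 bp

Linear molecule, 2 cuts → 3 fragments:
  2755 − 0 = 2755 bp
  3223 − 2755 = 468 bp
  3611 − 3223 = 388 bp
Sorted largest to smallest: 2755, 468, 388 bp.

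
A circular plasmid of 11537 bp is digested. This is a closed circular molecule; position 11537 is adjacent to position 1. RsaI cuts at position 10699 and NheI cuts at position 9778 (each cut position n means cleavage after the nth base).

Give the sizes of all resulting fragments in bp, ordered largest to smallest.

10616, 921 bp

Combined cut positions (sorted): 9778, 10699.
Circular molecule, 2 cuts → 2 fragments:
  10699 − 9778 = 921 bp
  wrap: 11537 − 10699 + 9778 = 10616 bp
Sorted largest to smallest: 10616, 921 bp.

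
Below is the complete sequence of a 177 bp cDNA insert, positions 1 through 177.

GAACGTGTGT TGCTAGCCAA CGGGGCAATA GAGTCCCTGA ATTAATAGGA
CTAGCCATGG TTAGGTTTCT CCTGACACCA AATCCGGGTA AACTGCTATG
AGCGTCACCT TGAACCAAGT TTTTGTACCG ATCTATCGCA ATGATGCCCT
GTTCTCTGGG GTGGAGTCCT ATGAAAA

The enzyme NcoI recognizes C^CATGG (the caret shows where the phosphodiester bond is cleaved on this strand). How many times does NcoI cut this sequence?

CCATGG occurs starting at position 55.
NcoI cuts at 1 site.

1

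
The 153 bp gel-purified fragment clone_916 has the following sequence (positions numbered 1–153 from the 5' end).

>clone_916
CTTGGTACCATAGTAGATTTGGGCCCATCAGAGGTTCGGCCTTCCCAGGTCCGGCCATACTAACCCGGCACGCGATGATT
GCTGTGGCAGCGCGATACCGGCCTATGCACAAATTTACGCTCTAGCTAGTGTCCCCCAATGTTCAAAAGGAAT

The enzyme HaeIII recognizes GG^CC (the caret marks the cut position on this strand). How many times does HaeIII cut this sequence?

GGCC occurs starting at positions 22, 38, 53, 100.
HaeIII cuts at 4 sites.

4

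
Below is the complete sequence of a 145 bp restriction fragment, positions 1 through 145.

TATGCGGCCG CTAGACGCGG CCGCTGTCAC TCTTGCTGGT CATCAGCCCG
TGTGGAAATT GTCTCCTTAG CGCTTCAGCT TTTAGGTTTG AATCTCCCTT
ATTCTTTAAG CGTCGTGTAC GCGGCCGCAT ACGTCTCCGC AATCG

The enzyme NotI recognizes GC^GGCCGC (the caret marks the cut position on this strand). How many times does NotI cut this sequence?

3

GCGGCCGC occurs starting at positions 4, 17, 121.
NotI cuts at 3 sites.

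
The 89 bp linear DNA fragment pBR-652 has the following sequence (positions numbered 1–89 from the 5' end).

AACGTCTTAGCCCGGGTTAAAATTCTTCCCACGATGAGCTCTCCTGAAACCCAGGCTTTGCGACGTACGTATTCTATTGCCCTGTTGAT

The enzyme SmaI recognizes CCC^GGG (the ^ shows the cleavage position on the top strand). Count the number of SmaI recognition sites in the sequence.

1

CCCGGG occurs starting at position 11.
SmaI cuts at 1 site.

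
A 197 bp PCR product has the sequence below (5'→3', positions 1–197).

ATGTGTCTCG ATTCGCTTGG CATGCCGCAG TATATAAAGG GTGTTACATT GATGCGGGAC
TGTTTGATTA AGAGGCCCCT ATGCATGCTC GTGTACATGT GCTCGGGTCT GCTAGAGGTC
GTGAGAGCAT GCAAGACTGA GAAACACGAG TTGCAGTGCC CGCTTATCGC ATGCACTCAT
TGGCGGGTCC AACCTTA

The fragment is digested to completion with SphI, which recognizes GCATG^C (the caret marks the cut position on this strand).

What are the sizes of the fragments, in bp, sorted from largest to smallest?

63, 44, 42, 24, 24 bp

SphI sites (GCATGC) start at positions 20, 83, 127, 169.
SphI cuts after base 5 of each site (before the last base), so after positions 24, 87, 131, 173.
Linear molecule, 4 cuts → 5 fragments:
  1–24 → 24 bp
  25–87 → 63 bp
  88–131 → 44 bp
  132–173 → 42 bp
  174–197 → 24 bp
Sorted largest to smallest: 63, 44, 42, 24, 24 bp.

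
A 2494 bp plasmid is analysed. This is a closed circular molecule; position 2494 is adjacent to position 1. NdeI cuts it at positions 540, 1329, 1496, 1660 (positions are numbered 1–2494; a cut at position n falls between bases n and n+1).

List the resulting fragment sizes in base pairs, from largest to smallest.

1374, 789, 167, 164 bp

Circular molecule, 4 cuts → 4 fragments:
  1329 − 540 = 789 bp
  1496 − 1329 = 167 bp
  1660 − 1496 = 164 bp
  wrap: 2494 − 1660 + 540 = 1374 bp
Sorted largest to smallest: 1374, 789, 167, 164 bp.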